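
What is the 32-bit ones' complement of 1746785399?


1746785399 ^ 4294967295 = 2548181896

2548181896


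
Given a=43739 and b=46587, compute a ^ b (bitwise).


43739 ^ 46587 = 7968

7968


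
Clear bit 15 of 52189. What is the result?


52189 & ~(1 << 15) = 19421

19421


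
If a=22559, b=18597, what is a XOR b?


22559 ^ 18597 = 4282

4282


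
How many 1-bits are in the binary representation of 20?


0b10100 has 2 set bits

2


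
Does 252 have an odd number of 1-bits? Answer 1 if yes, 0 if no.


0b11111100 has 6 ones => parity 0

0


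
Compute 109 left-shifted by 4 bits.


0b1101101 << 4 = 0b11011010000 = 1744

1744


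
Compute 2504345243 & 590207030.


0b10010101010001010100011010011011 & 0b100011001011011101100000110110 = 0b1000001010100000000010010 = 17121298

17121298


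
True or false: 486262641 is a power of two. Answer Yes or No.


0b11100111110111100011101110001. Multiple bits set => No

No


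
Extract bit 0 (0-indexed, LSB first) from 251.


0b11111011, position 0 = 1

1


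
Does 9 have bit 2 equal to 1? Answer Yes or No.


0b1001, bit 2 = 0. No

No


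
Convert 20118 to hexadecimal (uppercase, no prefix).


20118 = 4E96 hex

4E96


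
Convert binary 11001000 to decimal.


11001000 in decimal = 200

200


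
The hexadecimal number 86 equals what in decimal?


86 hex = 134 decimal

134


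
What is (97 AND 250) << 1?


Step 1: 97 & 250 = 96
Step 2: 96 << 1 = 192

192


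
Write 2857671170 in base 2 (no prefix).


2857671170 = 10101010010101001001101000000010 in binary

10101010010101001001101000000010


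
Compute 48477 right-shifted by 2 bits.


0b1011110101011101 >> 2 = 0b10111101010111 = 12119

12119


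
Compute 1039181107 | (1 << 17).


1039181107 | (1 << 17) = 1039181107 | 131072 = 1039312179

1039312179


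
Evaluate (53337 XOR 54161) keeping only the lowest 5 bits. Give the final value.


Step 1: 53337 ^ 54161 = 968
Step 2: 968 & 31 = 8

8


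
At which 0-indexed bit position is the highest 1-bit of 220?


0b11011100. Highest set bit at position 7

7


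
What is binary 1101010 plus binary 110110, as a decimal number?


1101010 + 110110 = 10100000 = 160

160


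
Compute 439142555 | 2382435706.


0b11010001011001100100010011011 | 0b10001110000000010001010101111010 = 0b10011110001011011101110111111011 = 2653806075

2653806075


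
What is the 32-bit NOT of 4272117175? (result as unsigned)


~0b11111110101000110101010110110111 = 0b1010111001010101001001000 = 22850120 (32-bit unsigned)

22850120


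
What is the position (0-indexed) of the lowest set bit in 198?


0b11000110. Lowest set bit at position 1

1


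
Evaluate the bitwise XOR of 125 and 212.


0b1111101 ^ 0b11010100 = 0b10101001 = 169

169


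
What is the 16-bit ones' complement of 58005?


58005 ^ 65535 = 7530

7530


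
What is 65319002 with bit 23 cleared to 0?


65319002 & ~(1 << 23) = 56930394

56930394


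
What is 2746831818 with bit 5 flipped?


2746831818 ^ (1 << 5) = 2746831818 ^ 32 = 2746831850

2746831850


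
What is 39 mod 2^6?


39 & 63 = 39

39


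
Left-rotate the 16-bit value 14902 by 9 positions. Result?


Rotate 0b11101000110110 left by 9 (16-bit) = 0b110110001110100 = 27764

27764


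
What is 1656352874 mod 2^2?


1656352874 & 3 = 2

2


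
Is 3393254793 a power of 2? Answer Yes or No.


0b11001010010000001111010110001001. Multiple bits set => No

No


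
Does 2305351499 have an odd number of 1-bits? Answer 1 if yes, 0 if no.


0b10001001011010001101111101001011 has 17 ones => parity 1

1


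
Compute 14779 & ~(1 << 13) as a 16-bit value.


14779 & ~(1 << 13) = 6587

6587


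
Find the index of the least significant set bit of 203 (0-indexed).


0b11001011. Lowest set bit at position 0

0


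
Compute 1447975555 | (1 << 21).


1447975555 | (1 << 21) = 1447975555 | 2097152 = 1450072707

1450072707


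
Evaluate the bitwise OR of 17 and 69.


0b10001 | 0b1000101 = 0b1010101 = 85

85


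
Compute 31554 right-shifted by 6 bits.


0b111101101000010 >> 6 = 0b111101101 = 493

493


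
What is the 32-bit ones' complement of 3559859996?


3559859996 ^ 4294967295 = 735107299

735107299


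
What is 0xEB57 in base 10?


EB57 hex = 60247 decimal

60247


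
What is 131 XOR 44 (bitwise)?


0b10000011 ^ 0b101100 = 0b10101111 = 175

175


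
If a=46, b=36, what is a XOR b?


46 ^ 36 = 10

10


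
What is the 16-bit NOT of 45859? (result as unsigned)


~0b1011001100100011 = 0b100110011011100 = 19676 (16-bit unsigned)

19676


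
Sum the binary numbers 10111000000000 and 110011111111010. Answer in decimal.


10111000000000 + 110011111111010 = 1001010111111010 = 38394

38394


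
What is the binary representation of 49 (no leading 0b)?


49 = 110001 in binary

110001


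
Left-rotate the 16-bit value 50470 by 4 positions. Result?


Rotate 0b1100010100100110 left by 4 (16-bit) = 0b101001001101100 = 21100

21100


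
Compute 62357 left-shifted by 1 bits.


0b1111001110010101 << 1 = 0b11110011100101010 = 124714

124714


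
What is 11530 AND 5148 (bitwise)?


0b10110100001010 & 0b1010000011100 = 0b10000001000 = 1032

1032


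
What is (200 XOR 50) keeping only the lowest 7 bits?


Step 1: 200 ^ 50 = 250
Step 2: 250 & 127 = 122

122


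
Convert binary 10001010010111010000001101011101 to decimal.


10001010010111010000001101011101 in decimal = 2321351517

2321351517


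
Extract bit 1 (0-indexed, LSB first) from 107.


0b1101011, position 1 = 1

1


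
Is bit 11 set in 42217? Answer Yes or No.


0b1010010011101001, bit 11 = 0. No

No


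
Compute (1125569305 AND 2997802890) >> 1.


Step 1: 1125569305 & 2997802890 = 34001672
Step 2: 34001672 >> 1 = 17000836

17000836


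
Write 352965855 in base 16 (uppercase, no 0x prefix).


352965855 = 1509D4DF hex

1509D4DF


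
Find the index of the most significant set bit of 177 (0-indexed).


0b10110001. Highest set bit at position 7

7


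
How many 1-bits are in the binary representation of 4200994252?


0b11111010011001100001010111001100 has 17 set bits

17


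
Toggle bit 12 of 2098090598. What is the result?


2098090598 ^ (1 << 12) = 2098090598 ^ 4096 = 2098086502

2098086502


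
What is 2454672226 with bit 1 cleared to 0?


2454672226 & ~(1 << 1) = 2454672224

2454672224


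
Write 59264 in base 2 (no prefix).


59264 = 1110011110000000 in binary

1110011110000000


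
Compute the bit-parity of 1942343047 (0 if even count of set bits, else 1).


0b1110011110001011100110110000111 has 18 ones => parity 0

0


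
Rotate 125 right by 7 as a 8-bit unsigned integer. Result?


Rotate 0b1111101 right by 7 (8-bit) = 0b11111010 = 250

250


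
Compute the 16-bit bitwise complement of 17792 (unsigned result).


~0b100010110000000 = 0b1011101001111111 = 47743 (16-bit unsigned)

47743


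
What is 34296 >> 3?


0b1000010111111000 >> 3 = 0b1000010111111 = 4287

4287


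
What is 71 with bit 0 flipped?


71 ^ (1 << 0) = 71 ^ 1 = 70

70


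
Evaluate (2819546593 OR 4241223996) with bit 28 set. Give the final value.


Step 1: 2819546593 | 4241223996 = 4241489405
Step 2: 4241489405 | (1 << 28) = 4241489405 | 268435456 = 4241489405

4241489405


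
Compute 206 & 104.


0b11001110 & 0b1101000 = 0b1001000 = 72

72


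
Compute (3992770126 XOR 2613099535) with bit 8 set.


Step 1: 3992770126 ^ 2613099535 = 1983670849
Step 2: 1983670849 | (1 << 8) = 1983670849 | 256 = 1983671105

1983671105


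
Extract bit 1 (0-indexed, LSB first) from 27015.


0b110100110000111, position 1 = 1

1


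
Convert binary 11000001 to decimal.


11000001 in decimal = 193

193


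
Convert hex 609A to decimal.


609A hex = 24730 decimal

24730


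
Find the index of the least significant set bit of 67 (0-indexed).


0b1000011. Lowest set bit at position 0

0


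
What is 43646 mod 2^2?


43646 & 3 = 2

2


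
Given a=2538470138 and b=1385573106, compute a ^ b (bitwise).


2538470138 ^ 1385573106 = 3319517192

3319517192


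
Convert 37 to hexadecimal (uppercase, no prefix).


37 = 25 hex

25


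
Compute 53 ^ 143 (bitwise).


0b110101 ^ 0b10001111 = 0b10111010 = 186

186


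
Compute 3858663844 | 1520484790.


0b11100101111111101000100110100100 | 0b1011010101000001100000110110110 = 0b11111111111111101100100110110110 = 4294887862

4294887862


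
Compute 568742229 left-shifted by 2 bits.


0b100001111001100101000101010101 << 2 = 0b10000111100110010100010101010100 = 2274968916

2274968916


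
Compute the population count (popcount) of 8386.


0b10000011000010 has 4 set bits

4


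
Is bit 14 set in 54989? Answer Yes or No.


0b1101011011001101, bit 14 = 1. Yes

Yes


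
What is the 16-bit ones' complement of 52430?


52430 ^ 65535 = 13105

13105


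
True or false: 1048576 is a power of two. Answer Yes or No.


0b100000000000000000000. Only one bit set => Yes

Yes


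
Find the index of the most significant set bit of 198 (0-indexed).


0b11000110. Highest set bit at position 7

7


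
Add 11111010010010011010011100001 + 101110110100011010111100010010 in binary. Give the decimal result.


11111010010010011010011100001 + 101110110100011010111100010010 = 1001110000110101110001111110011 = 1310385139

1310385139


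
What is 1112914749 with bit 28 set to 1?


1112914749 | (1 << 28) = 1112914749 | 268435456 = 1381350205

1381350205


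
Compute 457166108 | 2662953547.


0b11011001111111100110100011100 | 0b10011110101110010111001001001011 = 0b10011111101111111111111101011111 = 2680160095

2680160095


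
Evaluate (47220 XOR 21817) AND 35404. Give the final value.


Step 1: 47220 ^ 21817 = 60749
Step 2: 60749 & 35404 = 34892

34892


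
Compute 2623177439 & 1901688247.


0b10011100010110101000001011011111 & 0b1110001010110010111010110110111 = 0b10000010110000000000010010111 = 274202775

274202775


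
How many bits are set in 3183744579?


0b10111101110001000001011001000011 has 15 set bits

15


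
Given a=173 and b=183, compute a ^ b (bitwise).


173 ^ 183 = 26

26


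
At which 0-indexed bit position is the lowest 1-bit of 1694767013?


0b1100101000001000001011110100101. Lowest set bit at position 0

0


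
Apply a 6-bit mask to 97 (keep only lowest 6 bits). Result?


97 & 63 = 33

33


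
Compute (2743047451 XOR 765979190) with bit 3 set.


Step 1: 2743047451 ^ 765979190 = 2396553005
Step 2: 2396553005 | (1 << 3) = 2396553005 | 8 = 2396553005

2396553005


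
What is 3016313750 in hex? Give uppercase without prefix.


3016313750 = B3C94B96 hex

B3C94B96


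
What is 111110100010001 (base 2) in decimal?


111110100010001 in decimal = 32017

32017


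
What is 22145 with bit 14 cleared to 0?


22145 & ~(1 << 14) = 5761

5761


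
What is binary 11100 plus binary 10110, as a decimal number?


11100 + 10110 = 110010 = 50

50


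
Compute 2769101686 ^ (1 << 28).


2769101686 ^ (1 << 28) = 2769101686 ^ 268435456 = 3037537142

3037537142


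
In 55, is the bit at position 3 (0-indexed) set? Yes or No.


0b110111, bit 3 = 0. No

No


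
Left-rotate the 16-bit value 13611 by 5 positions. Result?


Rotate 0b11010100101011 left by 5 (16-bit) = 0b1010010101100110 = 42342

42342


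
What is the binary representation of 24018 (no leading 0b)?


24018 = 101110111010010 in binary

101110111010010


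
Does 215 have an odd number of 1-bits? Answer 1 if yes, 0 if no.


0b11010111 has 6 ones => parity 0

0


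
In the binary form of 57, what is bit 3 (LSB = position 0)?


0b111001, position 3 = 1

1


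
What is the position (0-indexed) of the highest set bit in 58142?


0b1110001100011110. Highest set bit at position 15

15


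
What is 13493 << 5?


0b11010010110101 << 5 = 0b1101001011010100000 = 431776

431776


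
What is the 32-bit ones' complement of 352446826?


352446826 ^ 4294967295 = 3942520469

3942520469


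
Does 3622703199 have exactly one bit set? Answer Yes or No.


0b11010111111011100001000001011111. Multiple bits set => No

No


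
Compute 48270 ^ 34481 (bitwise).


0b1011110010001110 ^ 0b1000011010110001 = 0b11101000111111 = 14911

14911


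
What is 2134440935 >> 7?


0b1111111001110001111101111100111 >> 7 = 0b111111100111000111110111 = 16675319

16675319


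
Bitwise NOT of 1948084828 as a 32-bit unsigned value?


~0b1110100000111010110101001011100 = 0b10001011111000101001010110100011 = 2346882467 (32-bit unsigned)

2346882467


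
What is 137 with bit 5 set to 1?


137 | (1 << 5) = 137 | 32 = 169

169


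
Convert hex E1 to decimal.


E1 hex = 225 decimal

225


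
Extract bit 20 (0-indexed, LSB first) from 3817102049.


0b11100011100001000101101011100001, position 20 = 0

0


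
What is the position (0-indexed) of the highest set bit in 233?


0b11101001. Highest set bit at position 7

7


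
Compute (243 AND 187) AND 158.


Step 1: 243 & 187 = 179
Step 2: 179 & 158 = 146

146


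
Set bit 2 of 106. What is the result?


106 | (1 << 2) = 106 | 4 = 110

110


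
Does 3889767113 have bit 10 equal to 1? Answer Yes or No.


0b11100111110110010010001011001001, bit 10 = 0. No

No


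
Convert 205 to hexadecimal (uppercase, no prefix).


205 = CD hex

CD


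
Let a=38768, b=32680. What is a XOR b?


38768 ^ 32680 = 59608

59608


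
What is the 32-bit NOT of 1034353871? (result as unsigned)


~0b111101101001101111110011001111 = 0b11000010010110010000001100110000 = 3260613424 (32-bit unsigned)

3260613424


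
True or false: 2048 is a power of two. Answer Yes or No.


0b100000000000. Only one bit set => Yes

Yes


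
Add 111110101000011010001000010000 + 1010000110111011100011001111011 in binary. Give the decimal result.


111110101000011010001000010000 + 1010000110111011100011001111011 = 10001111011111110110100010001011 = 2407491723

2407491723


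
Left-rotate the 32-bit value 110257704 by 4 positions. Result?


Rotate 0b110100100100110011000101000 left by 4 (32-bit) = 0b1101001001001100110001010000000 = 1764123264

1764123264


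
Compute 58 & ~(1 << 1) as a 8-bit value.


58 & ~(1 << 1) = 56

56


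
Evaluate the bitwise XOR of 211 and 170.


0b11010011 ^ 0b10101010 = 0b1111001 = 121

121


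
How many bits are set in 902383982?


0b110101110010010100100101101110 has 16 set bits

16


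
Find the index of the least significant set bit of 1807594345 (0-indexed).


0b1101011101111011011001101101001. Lowest set bit at position 0

0


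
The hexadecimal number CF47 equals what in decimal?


CF47 hex = 53063 decimal

53063


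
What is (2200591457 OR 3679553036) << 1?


Step 1: 2200591457 | 3679553036 = 3682328173
Step 2: 3682328173 << 1 = 7364656346

7364656346


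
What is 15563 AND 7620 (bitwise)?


0b11110011001011 & 0b1110111000100 = 0b1110011000000 = 7360

7360


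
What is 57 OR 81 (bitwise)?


0b111001 | 0b1010001 = 0b1111001 = 121

121


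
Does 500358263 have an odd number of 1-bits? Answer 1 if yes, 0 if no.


0b11101110100101101110001110111 has 19 ones => parity 1

1


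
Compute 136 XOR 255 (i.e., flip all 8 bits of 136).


136 ^ 255 = 119

119


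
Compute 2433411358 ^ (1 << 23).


2433411358 ^ (1 << 23) = 2433411358 ^ 8388608 = 2441799966

2441799966


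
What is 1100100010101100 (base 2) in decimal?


1100100010101100 in decimal = 51372

51372


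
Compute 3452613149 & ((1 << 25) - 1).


3452613149 & 33554431 = 30061085

30061085


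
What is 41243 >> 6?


0b1010000100011011 >> 6 = 0b1010000100 = 644

644


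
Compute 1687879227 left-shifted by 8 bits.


0b1100100100110101111111000111011 << 8 = 0b110010010011010111111100011101100000000 = 432097082112

432097082112


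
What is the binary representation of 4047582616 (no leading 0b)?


4047582616 = 11110001010000010011010110011000 in binary

11110001010000010011010110011000


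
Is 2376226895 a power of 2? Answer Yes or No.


0b10001101101000100101100001001111. Multiple bits set => No

No


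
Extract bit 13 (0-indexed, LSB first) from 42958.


0b1010011111001110, position 13 = 1

1


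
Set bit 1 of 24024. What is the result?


24024 | (1 << 1) = 24024 | 2 = 24026

24026


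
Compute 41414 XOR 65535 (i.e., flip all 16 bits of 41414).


41414 ^ 65535 = 24121

24121


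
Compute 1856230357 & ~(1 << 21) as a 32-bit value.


1856230357 & ~(1 << 21) = 1854133205

1854133205


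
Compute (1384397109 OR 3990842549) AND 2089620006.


Step 1: 1384397109 | 3990842549 = 4292836789
Step 2: 4292836789 & 2089620006 = 2089619492

2089619492


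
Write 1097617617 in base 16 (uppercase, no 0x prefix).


1097617617 = 416C50D1 hex

416C50D1


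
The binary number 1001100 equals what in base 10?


1001100 in decimal = 76

76


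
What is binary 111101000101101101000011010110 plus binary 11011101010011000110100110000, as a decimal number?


111101000101101101000011010110 + 11011101010011000110100110000 = 1011000110000000101111000000110 = 1489001990

1489001990


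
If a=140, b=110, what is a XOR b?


140 ^ 110 = 226

226


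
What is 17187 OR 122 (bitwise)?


0b100001100100011 | 0b1111010 = 0b100001101111011 = 17275

17275


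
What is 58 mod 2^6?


58 & 63 = 58

58


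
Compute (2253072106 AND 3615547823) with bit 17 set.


Step 1: 2253072106 & 3615547823 = 2248155306
Step 2: 2248155306 | (1 << 17) = 2248155306 | 131072 = 2248286378

2248286378


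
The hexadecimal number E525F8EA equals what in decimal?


E525F8EA hex = 3844471018 decimal

3844471018


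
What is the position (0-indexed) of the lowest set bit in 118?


0b1110110. Lowest set bit at position 1

1


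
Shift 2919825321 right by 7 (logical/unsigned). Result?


0b10101110000010001111111110101001 >> 7 = 0b1010111000001000111111111 = 22811135

22811135


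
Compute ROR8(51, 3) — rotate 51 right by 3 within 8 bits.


Rotate 0b110011 right by 3 (8-bit) = 0b1100110 = 102

102


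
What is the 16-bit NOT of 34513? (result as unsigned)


~0b1000011011010001 = 0b111100100101110 = 31022 (16-bit unsigned)

31022


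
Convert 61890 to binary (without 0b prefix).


61890 = 1111000111000010 in binary

1111000111000010


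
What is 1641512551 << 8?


0b1100001110101110111111001100111 << 8 = 0b110000111010111011111100110011100000000 = 420227213056

420227213056


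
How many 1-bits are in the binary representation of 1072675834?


0b111111111011111011101111111010 has 25 set bits

25


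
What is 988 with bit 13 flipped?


988 ^ (1 << 13) = 988 ^ 8192 = 9180

9180


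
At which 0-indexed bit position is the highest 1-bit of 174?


0b10101110. Highest set bit at position 7

7


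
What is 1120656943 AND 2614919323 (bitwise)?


0b1000010110010111101111000101111 & 0b10011011110111001000000010011011 = 0b10110010001000000000001011 = 46694411

46694411


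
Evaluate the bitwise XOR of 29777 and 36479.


0b111010001010001 ^ 0b1000111001111111 = 0b1111101000101110 = 64046

64046


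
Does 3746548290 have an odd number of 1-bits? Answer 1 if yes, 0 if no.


0b11011111010011111100101001000010 has 18 ones => parity 0

0


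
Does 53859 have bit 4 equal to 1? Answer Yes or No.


0b1101001001100011, bit 4 = 0. No

No


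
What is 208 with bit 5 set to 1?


208 | (1 << 5) = 208 | 32 = 240

240


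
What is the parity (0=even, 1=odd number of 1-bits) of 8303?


0b10000001101111 has 7 ones => parity 1

1


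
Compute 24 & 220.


0b11000 & 0b11011100 = 0b11000 = 24

24


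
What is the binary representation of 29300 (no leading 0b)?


29300 = 111001001110100 in binary

111001001110100


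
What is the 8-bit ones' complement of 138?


138 ^ 255 = 117

117


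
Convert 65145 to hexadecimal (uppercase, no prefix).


65145 = FE79 hex

FE79


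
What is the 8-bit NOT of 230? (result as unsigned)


~0b11100110 = 0b11001 = 25 (8-bit unsigned)

25


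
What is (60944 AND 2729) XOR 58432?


Step 1: 60944 & 2729 = 2560
Step 2: 2560 ^ 58432 = 60992

60992


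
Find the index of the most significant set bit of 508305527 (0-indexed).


0b11110010011000010000001110111. Highest set bit at position 28

28


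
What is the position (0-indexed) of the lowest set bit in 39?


0b100111. Lowest set bit at position 0

0


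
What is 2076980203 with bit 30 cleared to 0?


2076980203 & ~(1 << 30) = 1003238379

1003238379


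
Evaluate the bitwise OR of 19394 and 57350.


0b100101111000010 | 0b1110000000000110 = 0b1110101111000110 = 60358

60358


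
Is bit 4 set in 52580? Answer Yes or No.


0b1100110101100100, bit 4 = 0. No

No


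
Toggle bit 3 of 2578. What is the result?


2578 ^ (1 << 3) = 2578 ^ 8 = 2586

2586


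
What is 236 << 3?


0b11101100 << 3 = 0b11101100000 = 1888

1888


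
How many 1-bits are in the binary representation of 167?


0b10100111 has 5 set bits

5


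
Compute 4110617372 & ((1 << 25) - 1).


4110617372 & 33554431 = 16976668

16976668


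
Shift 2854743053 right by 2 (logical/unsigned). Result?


0b10101010001001111110110000001101 >> 2 = 0b101010100010011111101100000011 = 713685763

713685763


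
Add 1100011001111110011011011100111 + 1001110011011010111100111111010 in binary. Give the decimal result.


1100011001111110011011011100111 + 1001110011011010111100111111010 = 10110001101011001011000011100001 = 2980884705

2980884705


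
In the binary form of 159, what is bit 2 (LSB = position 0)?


0b10011111, position 2 = 1

1


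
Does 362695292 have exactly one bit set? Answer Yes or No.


0b10101100111100100101001111100. Multiple bits set => No

No


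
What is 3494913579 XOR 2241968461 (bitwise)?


0b11010000010100000010011000101011 ^ 0b10000101101000011011100101001101 = 0b1010101111100011001111101100110 = 1441898342

1441898342


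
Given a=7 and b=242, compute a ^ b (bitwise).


7 ^ 242 = 245

245


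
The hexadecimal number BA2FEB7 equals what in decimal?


BA2FEB7 hex = 195231415 decimal

195231415


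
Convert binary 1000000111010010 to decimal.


1000000111010010 in decimal = 33234

33234


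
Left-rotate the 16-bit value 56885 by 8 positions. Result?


Rotate 0b1101111000110101 left by 8 (16-bit) = 0b11010111011110 = 13790

13790


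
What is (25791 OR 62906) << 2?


Step 1: 25791 | 62906 = 62911
Step 2: 62911 << 2 = 251644

251644


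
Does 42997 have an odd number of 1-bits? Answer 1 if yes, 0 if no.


0b1010011111110101 has 11 ones => parity 1

1


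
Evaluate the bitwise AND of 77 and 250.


0b1001101 & 0b11111010 = 0b1001000 = 72

72


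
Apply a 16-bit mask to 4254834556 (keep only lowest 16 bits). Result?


4254834556 & 65535 = 40828

40828


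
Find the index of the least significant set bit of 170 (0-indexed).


0b10101010. Lowest set bit at position 1

1


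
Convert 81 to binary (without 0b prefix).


81 = 1010001 in binary

1010001


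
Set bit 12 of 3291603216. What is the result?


3291603216 | (1 << 12) = 3291603216 | 4096 = 3291607312

3291607312


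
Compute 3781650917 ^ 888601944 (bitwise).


0b11100001011001110110100111100101 ^ 0b110100111101101111110101011000 = 0b11010101100100011001010010111101 = 3583087805

3583087805


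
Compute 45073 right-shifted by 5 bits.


0b1011000000010001 >> 5 = 0b10110000000 = 1408

1408


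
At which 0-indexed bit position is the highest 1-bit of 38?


0b100110. Highest set bit at position 5

5


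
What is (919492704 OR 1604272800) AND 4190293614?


Step 1: 919492704 | 1604272800 = 2145344224
Step 2: 2145344224 & 4190293614 = 2042776160

2042776160


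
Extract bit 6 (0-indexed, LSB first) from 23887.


0b101110101001111, position 6 = 1

1


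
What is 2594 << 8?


0b101000100010 << 8 = 0b10100010001000000000 = 664064

664064


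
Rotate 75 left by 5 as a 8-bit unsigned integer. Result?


Rotate 0b1001011 left by 5 (8-bit) = 0b1101001 = 105

105


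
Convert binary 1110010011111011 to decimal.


1110010011111011 in decimal = 58619

58619


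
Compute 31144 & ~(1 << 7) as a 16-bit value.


31144 & ~(1 << 7) = 31016

31016


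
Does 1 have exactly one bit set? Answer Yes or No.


0b1. Only one bit set => Yes

Yes


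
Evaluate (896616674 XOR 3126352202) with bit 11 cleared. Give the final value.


Step 1: 896616674 ^ 3126352202 = 2401833384
Step 2: 2401833384 & ~(1 << 11) = 2401833384

2401833384


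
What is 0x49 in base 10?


49 hex = 73 decimal

73


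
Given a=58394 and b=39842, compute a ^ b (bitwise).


58394 ^ 39842 = 32696

32696


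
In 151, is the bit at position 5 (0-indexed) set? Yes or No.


0b10010111, bit 5 = 0. No

No


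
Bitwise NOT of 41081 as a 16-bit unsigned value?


~0b1010000001111001 = 0b101111110000110 = 24454 (16-bit unsigned)

24454


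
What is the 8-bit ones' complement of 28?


28 ^ 255 = 227

227


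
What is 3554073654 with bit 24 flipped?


3554073654 ^ (1 << 24) = 3554073654 ^ 16777216 = 3537296438

3537296438


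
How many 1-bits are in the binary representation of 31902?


0b111110010011110 has 10 set bits

10


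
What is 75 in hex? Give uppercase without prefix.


75 = 4B hex

4B


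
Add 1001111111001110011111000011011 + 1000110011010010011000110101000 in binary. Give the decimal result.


1001111111001110011111000011011 + 1000110011010010011000110101000 = 10010110010100000110111111000011 = 2521853891

2521853891


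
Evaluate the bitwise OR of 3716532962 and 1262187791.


0b11011101100001011100101011100010 | 0b1001011001110110111010100001111 = 0b11011111101111111111111111101111 = 3753902063

3753902063


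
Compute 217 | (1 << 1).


217 | (1 << 1) = 217 | 2 = 219

219


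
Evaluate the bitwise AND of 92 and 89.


0b1011100 & 0b1011001 = 0b1011000 = 88

88


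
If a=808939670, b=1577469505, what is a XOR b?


808939670 ^ 1577469505 = 1848719063

1848719063


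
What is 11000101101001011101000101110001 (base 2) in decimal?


11000101101001011101000101110001 in decimal = 3315978609

3315978609


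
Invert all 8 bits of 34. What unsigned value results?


34 ^ 255 = 221

221


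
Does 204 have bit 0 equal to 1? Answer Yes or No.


0b11001100, bit 0 = 0. No

No


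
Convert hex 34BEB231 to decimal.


34BEB231 hex = 884912689 decimal

884912689


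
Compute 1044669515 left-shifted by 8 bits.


0b111110010001000110010001001011 << 8 = 0b11111001000100011001000100101100000000 = 267435395840

267435395840


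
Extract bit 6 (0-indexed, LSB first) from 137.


0b10001001, position 6 = 0

0


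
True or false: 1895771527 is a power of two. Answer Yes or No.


0b1110000111111110010110110000111. Multiple bits set => No

No


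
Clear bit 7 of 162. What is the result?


162 & ~(1 << 7) = 34

34


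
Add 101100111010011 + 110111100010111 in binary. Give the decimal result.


101100111010011 + 110111100010111 = 1100100011101010 = 51434

51434


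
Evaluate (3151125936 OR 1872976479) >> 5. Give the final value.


Step 1: 3151125936 | 1872976479 = 4294139903
Step 2: 4294139903 >> 5 = 134191871

134191871


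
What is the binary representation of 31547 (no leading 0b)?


31547 = 111101100111011 in binary

111101100111011


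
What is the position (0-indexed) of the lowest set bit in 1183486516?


0b1000110100010101001001000110100. Lowest set bit at position 2

2


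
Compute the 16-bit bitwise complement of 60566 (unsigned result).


~0b1110110010010110 = 0b1001101101001 = 4969 (16-bit unsigned)

4969


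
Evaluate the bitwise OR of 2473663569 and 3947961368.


0b10010011011100010001110001010001 | 0b11101011010100010001110000011000 = 0b11111011011100010001110001011001 = 4218494041

4218494041


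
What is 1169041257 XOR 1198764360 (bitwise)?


0b1000101101011100010011101101001 ^ 0b1000111011100111011000101001000 = 0b10110111011001011000100001 = 48076321

48076321


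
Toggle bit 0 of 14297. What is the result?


14297 ^ (1 << 0) = 14297 ^ 1 = 14296

14296


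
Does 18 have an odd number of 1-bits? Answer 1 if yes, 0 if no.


0b10010 has 2 ones => parity 0

0


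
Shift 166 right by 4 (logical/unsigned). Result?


0b10100110 >> 4 = 0b1010 = 10

10


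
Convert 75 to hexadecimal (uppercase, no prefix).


75 = 4B hex

4B


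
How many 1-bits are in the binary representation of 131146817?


0b111110100010010010001000001 has 11 set bits

11


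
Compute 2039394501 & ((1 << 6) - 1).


2039394501 & 63 = 5

5


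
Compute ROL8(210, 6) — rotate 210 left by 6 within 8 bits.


Rotate 0b11010010 left by 6 (8-bit) = 0b10110100 = 180

180


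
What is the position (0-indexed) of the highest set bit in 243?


0b11110011. Highest set bit at position 7

7


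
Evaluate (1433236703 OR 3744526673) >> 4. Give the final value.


Step 1: 1433236703 | 3744526673 = 3749574111
Step 2: 3749574111 >> 4 = 234348381

234348381


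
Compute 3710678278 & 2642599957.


0b11011101001011000111010100000110 & 0b10011101100000101110000000010101 = 0b10011101000000000110000000000100 = 2634047492

2634047492


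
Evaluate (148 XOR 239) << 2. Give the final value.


Step 1: 148 ^ 239 = 123
Step 2: 123 << 2 = 492

492


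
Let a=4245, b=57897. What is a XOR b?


4245 ^ 57897 = 62140

62140


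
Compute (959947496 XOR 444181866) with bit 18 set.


Step 1: 959947496 ^ 444181866 = 592318338
Step 2: 592318338 | (1 << 18) = 592318338 | 262144 = 592318338

592318338


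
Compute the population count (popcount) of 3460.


0b110110000100 has 5 set bits

5


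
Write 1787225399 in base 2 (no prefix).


1787225399 = 1101010100001101110010100110111 in binary

1101010100001101110010100110111


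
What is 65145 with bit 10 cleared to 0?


65145 & ~(1 << 10) = 64121

64121


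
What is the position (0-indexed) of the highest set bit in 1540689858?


0b1011011110101010000111111000010. Highest set bit at position 30

30


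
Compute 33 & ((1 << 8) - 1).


33 & 255 = 33

33


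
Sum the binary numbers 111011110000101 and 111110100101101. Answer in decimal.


111011110000101 + 111110100101101 = 1111010010110010 = 62642

62642


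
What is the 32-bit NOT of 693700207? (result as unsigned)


~0b101001010110010000011001101111 = 0b11010110101001101111100110010000 = 3601267088 (32-bit unsigned)

3601267088


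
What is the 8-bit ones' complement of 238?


238 ^ 255 = 17

17


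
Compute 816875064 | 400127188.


0b110000101100001000011000111000 | 0b10111110110010111010011010100 = 0b110111111110011111011011111100 = 939128572

939128572


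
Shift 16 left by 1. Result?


0b10000 << 1 = 0b100000 = 32

32


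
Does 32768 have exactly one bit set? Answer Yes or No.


0b1000000000000000. Only one bit set => Yes

Yes


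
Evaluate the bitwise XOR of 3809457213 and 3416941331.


0b11100011000011111011010000111101 ^ 0b11001011101010100110001100010011 = 0b101000101001011101011100101110 = 681957166

681957166


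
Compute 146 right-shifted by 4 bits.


0b10010010 >> 4 = 0b1001 = 9

9


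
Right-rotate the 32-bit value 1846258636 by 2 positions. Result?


Rotate 0b1101110000010111010101111001100 right by 2 (32-bit) = 0b11011100000101110101011110011 = 461564659

461564659


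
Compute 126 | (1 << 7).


126 | (1 << 7) = 126 | 128 = 254

254


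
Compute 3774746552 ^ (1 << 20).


3774746552 ^ (1 << 20) = 3774746552 ^ 1048576 = 3773697976

3773697976


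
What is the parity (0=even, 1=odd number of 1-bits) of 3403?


0b110101001011 has 7 ones => parity 1

1


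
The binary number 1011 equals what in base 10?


1011 in decimal = 11

11


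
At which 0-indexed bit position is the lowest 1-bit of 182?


0b10110110. Lowest set bit at position 1

1


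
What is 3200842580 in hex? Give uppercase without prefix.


3200842580 = BEC8FB54 hex

BEC8FB54


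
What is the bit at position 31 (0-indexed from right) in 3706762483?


0b11011100111100001011010011110011, position 31 = 1

1


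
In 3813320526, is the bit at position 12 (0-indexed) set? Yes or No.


0b11100011010010101010011101001110, bit 12 = 0. No

No


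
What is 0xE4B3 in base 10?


E4B3 hex = 58547 decimal

58547


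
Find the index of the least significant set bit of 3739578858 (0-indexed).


0b11011110111001010111000111101010. Lowest set bit at position 1

1


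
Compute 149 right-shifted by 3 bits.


0b10010101 >> 3 = 0b10010 = 18

18


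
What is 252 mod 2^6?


252 & 63 = 60

60


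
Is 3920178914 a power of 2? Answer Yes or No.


0b11101001101010010010111011100010. Multiple bits set => No

No


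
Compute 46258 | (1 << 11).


46258 | (1 << 11) = 46258 | 2048 = 48306

48306


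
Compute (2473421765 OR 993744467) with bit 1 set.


Step 1: 2473421765 | 993744467 = 3145695191
Step 2: 3145695191 | (1 << 1) = 3145695191 | 2 = 3145695191

3145695191


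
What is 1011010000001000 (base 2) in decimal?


1011010000001000 in decimal = 46088

46088


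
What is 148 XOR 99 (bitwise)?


0b10010100 ^ 0b1100011 = 0b11110111 = 247

247


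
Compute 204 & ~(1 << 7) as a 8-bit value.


204 & ~(1 << 7) = 76

76


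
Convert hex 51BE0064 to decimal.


51BE0064 hex = 1371406436 decimal

1371406436


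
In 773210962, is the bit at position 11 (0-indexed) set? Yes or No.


0b101110000101100100001101010010, bit 11 = 0. No

No


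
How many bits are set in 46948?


0b1011011101100100 has 9 set bits

9


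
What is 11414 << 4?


0b10110010010110 << 4 = 0b101100100101100000 = 182624

182624


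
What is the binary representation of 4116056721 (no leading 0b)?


4116056721 = 11110101010101100000101010010001 in binary

11110101010101100000101010010001


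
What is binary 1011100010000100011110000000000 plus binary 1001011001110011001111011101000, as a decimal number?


1011100010000100011110000000000 + 1001011001110011001111011101000 = 10100111011110111101101011101000 = 2809912040

2809912040


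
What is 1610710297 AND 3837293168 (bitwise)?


0b1100000000000010111110100011001 & 0b11100100101110000111001001110000 = 0b1100000000000000111000000010000 = 1610641424

1610641424


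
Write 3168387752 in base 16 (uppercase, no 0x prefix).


3168387752 = BCD9C2A8 hex

BCD9C2A8


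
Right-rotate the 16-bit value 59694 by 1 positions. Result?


Rotate 0b1110100100101110 right by 1 (16-bit) = 0b111010010010111 = 29847

29847


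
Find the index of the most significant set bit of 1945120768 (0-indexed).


0b1110011111100000011000000000000. Highest set bit at position 30

30


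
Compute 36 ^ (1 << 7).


36 ^ (1 << 7) = 36 ^ 128 = 164

164


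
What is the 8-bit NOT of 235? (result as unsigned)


~0b11101011 = 0b10100 = 20 (8-bit unsigned)

20


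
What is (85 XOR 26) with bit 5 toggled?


Step 1: 85 ^ 26 = 79
Step 2: 79 ^ (1 << 5) = 79 ^ 32 = 111

111


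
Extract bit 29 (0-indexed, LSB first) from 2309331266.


0b10001001101001011001100101000010, position 29 = 0

0


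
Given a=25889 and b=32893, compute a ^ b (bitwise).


25889 ^ 32893 = 58716

58716


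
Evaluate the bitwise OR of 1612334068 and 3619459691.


0b1100000000110100100001111110100 | 0b11010111101111001001001001101011 = 0b11110111101111101101001111111111 = 4156478463

4156478463


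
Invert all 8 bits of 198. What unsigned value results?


198 ^ 255 = 57

57


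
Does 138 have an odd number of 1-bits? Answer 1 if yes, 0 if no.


0b10001010 has 3 ones => parity 1

1


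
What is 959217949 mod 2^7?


959217949 & 127 = 29

29


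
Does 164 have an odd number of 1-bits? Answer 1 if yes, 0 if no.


0b10100100 has 3 ones => parity 1

1


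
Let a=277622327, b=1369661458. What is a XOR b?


277622327 ^ 1369661458 = 1093619237

1093619237


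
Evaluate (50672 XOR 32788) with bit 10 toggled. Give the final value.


Step 1: 50672 ^ 32788 = 17892
Step 2: 17892 ^ (1 << 10) = 17892 ^ 1024 = 16868

16868


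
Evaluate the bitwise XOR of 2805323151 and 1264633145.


0b10100111001101011101010110001111 ^ 0b1001011011000001100010100111001 = 0b11101100010101010001000010110110 = 3964997814

3964997814


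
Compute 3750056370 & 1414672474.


0b11011111100001010101000110110010 & 0b1010100010100100011000001011010 = 0b1010100000000000001000000010010 = 1409290258

1409290258


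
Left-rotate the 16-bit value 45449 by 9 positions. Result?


Rotate 0b1011000110001001 left by 9 (16-bit) = 0b1001101100011 = 4963

4963


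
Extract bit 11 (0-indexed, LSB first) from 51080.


0b1100011110001000, position 11 = 0

0


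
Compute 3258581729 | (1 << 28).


3258581729 | (1 << 28) = 3258581729 | 268435456 = 3527017185

3527017185


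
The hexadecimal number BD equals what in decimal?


BD hex = 189 decimal

189


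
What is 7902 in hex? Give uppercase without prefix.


7902 = 1EDE hex

1EDE


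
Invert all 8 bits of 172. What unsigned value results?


172 ^ 255 = 83

83


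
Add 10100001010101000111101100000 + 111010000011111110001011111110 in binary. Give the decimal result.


10100001010101000111101100000 + 111010000011111110001011111110 = 1001110001110100111001001011110 = 1312453214

1312453214


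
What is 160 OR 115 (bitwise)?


0b10100000 | 0b1110011 = 0b11110011 = 243

243


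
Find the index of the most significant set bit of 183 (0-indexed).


0b10110111. Highest set bit at position 7

7


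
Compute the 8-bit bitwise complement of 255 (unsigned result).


~0b11111111 = 0b0 = 0 (8-bit unsigned)

0


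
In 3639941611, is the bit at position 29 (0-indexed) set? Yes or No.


0b11011000111101010001100111101011, bit 29 = 0. No

No


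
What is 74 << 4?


0b1001010 << 4 = 0b10010100000 = 1184

1184


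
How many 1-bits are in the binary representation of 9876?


0b10011010010100 has 6 set bits

6


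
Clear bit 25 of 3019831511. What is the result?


3019831511 & ~(1 << 25) = 2986277079

2986277079


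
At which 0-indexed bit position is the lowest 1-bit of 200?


0b11001000. Lowest set bit at position 3

3


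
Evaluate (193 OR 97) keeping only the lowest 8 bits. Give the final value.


Step 1: 193 | 97 = 225
Step 2: 225 & 255 = 225

225


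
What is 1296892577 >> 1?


0b1001101010011010000001010100001 >> 1 = 0b100110101001101000000101010000 = 648446288

648446288
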